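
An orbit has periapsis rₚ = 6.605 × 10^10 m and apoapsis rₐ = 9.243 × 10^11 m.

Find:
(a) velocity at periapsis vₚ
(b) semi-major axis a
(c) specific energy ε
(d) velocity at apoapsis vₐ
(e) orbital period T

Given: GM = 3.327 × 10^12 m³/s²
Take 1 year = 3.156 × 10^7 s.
rₚ = 6.605 × 10^10 m
rₐ = 9.243 × 10^11 m
GM = 3.327 × 10^12 m³/s²
a = (rₚ + rₐ)/2 = 4.95175 × 10^11 m
e = (rₐ − rₚ)/(rₐ + rₚ) = (8.5825 × 10^11) / (9.9035 × 10^11) = 0.866613
(a) vₚ² = GM (2/rₚ − 1/a) = 3.327 × 10^12 × (3.02801 × 10^-11 − 2.01949 × 10^-12) = 94.023 m²/s²;  vₚ = 9.69655 m/s ≈ 9.697 m/s
(b) a = 4.95175 × 10^11 m ≈ 4.952 × 10^11 m
(c) 2a = 9.9035 × 10^11 m;  ε = −GM/(2a) = -3.35942 J/kg ≈ -3.359 J/kg
(d) vₐ² = GM (2/rₐ − 1/a) = 3.327 × 10^12 × (2.1638 × 10^-12 − 2.01949 × 10^-12) = 0.480125 m²/s²;  vₐ = 0.69291 m/s ≈ 0.6929 m/s
(e) a³ = 1.21416 × 10^35 m³;  T = 2π √(a³/GM) = 2π × 1.91034 × 10^11 s = 1.2003 × 10^12 s ≈ 3.803 × 10^4 years

Final answer:
(a) velocity at periapsis vₚ = 9.697 m/s
(b) semi-major axis a = 4.952 × 10^11 m
(c) specific energy ε = -3.359 J/kg
(d) velocity at apoapsis vₐ = 0.6929 m/s
(e) orbital period T = 3.803 × 10^4 years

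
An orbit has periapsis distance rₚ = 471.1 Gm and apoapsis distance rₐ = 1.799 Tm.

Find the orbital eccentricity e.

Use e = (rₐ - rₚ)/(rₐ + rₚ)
rₚ = 471.1 Gm = 4.711 × 10^11 m
rₐ = 1.799 Tm = 1.799 × 10^12 m
rₐ − rₚ = 1.3279 × 10^12 m
rₐ + rₚ = 2.2701 × 10^12 m
e = (rₐ − rₚ)/(rₐ + rₚ) = 0.584952

Final answer: e = 0.585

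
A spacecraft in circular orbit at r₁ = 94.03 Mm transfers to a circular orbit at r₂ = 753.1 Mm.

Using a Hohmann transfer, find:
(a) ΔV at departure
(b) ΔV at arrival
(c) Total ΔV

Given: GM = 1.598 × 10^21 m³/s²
r₁ = 94.03 Mm = 9.403 × 10^7 m
r₂ = 753.1 Mm = 7.531 × 10^8 m
GM = 1.598 × 10^21 m³/s²
Transfer ellipse: a_t = (r₁ + r₂)/2 = 4.23565 × 10^8 m
Circular speed at r₁: v₁ = √(GM/r₁) = 4.12245 × 10^6 m/s
Transfer speed at r₁ (periapsis): v₁ₜ = √(GM(2/r₁ − 1/a_t)) = 5.49695 × 10^6 m/s
(a) ΔV₁ = v₁ₜ − v₁ = 1.3745 × 10^6 m/s ≈ 1374 km/s
Circular speed at r₂: v₂ = √(GM/r₂) = 1.45667 × 10^6 m/s
Transfer speed at r₂ (apoapsis): v₂ₜ = √(GM(2/r₂ − 1/a_t)) = 686334 m/s
(b) ΔV₂ = v₂ − v₂ₜ = 770339 m/s ≈ 770.3 km/s
(c) ΔV_total = ΔV₁ + ΔV₂ = 2.14484 × 10^6 m/s ≈ 2145 km/s

Final answer:
(a) ΔV₁ = 1374 km/s
(b) ΔV₂ = 770.3 km/s
(c) ΔV_total = 2145 km/s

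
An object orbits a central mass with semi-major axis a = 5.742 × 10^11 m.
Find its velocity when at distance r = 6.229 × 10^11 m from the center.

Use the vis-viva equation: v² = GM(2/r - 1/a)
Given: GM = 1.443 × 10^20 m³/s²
a = 5.742 × 10^11 m
r = 6.229 × 10^11 m
GM = 1.443 × 10^20 m³/s²
2/r − 1/a = 3.21079 × 10^-12 − 1.74155 × 10^-12 = 1.46923 × 10^-12 m⁻¹
v² = GM (2/r − 1/a) = 2.12011 × 10^8 m²/s²
v = 14560.6 m/s ≈ 14.56 km/s

Final answer: 14.56 km/s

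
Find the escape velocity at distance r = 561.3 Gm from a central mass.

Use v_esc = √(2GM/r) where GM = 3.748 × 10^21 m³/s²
r = 561.3 Gm = 5.613 × 10^11 m
GM = 3.748 × 10^21 m³/s²
2GM/r = 2 × (3.748 × 10^21) / (5.613 × 10^11) = 1.33547 × 10^10 m²/s²
v_esc = √(2GM/r) = 115563 m/s ≈ 115.6 km/s

Final answer: 115.6 km/s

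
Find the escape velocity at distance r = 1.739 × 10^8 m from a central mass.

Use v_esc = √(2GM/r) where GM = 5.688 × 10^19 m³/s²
r = 1.739 × 10^8 m
GM = 5.688 × 10^19 m³/s²
2GM/r = 2 × (5.688 × 10^19) / (1.739 × 10^8) = 6.54169 × 10^11 m²/s²
v_esc = √(2GM/r) = 808807 m/s ≈ 808.8 km/s

Final answer: 808.8 km/s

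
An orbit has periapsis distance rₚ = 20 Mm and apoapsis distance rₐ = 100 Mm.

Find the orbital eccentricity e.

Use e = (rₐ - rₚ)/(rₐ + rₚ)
rₚ = 20 Mm = 2 × 10^7 m
rₐ = 100 Mm = 1 × 10^8 m
rₐ − rₚ = 8 × 10^7 m
rₐ + rₚ = 1.2 × 10^8 m
e = (rₐ − rₚ)/(rₐ + rₚ) = 0.666667

Final answer: e = 0.6667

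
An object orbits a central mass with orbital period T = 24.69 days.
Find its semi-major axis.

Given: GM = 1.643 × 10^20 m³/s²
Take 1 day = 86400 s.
T = 24.69 days = 2.13322 × 10^6 s
GM = 1.643 × 10^20 m³/s²
Kepler's third law: a³ = GM T² / (4π²)
T² = 4.55061 × 10^12 s²
a³ = (1.643 × 10^20) × (4.55061 × 10^12) / (4π²) = 1.89386 × 10^31 m³
a = (a³)^(1/3) = 2.66552 × 10^10 m ≈ 26.66 Gm

Final answer: 26.66 Gm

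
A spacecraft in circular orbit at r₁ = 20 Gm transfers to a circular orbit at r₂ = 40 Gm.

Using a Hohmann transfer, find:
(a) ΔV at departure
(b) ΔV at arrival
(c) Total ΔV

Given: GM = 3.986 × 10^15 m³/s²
r₁ = 20 Gm = 2 × 10^10 m
r₂ = 40 Gm = 4 × 10^10 m
GM = 3.986 × 10^15 m³/s²
Transfer ellipse: a_t = (r₁ + r₂)/2 = 3 × 10^10 m
Circular speed at r₁: v₁ = √(GM/r₁) = 446.43 m/s
Transfer speed at r₁ (periapsis): v₁ₜ = √(GM(2/r₁ − 1/a_t)) = 515.493 m/s
(a) ΔV₁ = v₁ₜ − v₁ = 69.063 m/s ≈ 69.06 m/s
Circular speed at r₂: v₂ = √(GM/r₂) = 315.674 m/s
Transfer speed at r₂ (apoapsis): v₂ₜ = √(GM(2/r₂ − 1/a_t)) = 257.747 m/s
(b) ΔV₂ = v₂ − v₂ₜ = 57.9272 m/s ≈ 57.93 m/s
(c) ΔV_total = ΔV₁ + ΔV₂ = 126.99 m/s ≈ 127 m/s

Final answer:
(a) ΔV₁ = 69.06 m/s
(b) ΔV₂ = 57.93 m/s
(c) ΔV_total = 127 m/s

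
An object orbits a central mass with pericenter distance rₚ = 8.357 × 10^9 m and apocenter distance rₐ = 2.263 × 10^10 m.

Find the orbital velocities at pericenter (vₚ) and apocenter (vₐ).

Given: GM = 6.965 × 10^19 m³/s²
rₚ = 8.357 × 10^9 m
rₐ = 2.263 × 10^10 m
GM = 6.965 × 10^19 m³/s²
a = (rₚ + rₐ)/2 = 1.54935 × 10^10 m
Vis-viva: v² = GM (2/r − 1/a)
vₚ² = 6.965 × 10^19 × (2.3932 × 10^-10 − 6.45432 × 10^-11) = 1.21732 × 10^10 m²/s²
vₚ = 110332 m/s ≈ 110.3 km/s
vₐ² = 6.965 × 10^19 × (8.83783 × 10^-11 − 6.45432 × 10^-11) = 1.66011 × 10^9 m²/s²
vₐ = 40744.5 m/s ≈ 40.74 km/s

Final answer: vₚ = 110.3 km/s, vₐ = 40.74 km/s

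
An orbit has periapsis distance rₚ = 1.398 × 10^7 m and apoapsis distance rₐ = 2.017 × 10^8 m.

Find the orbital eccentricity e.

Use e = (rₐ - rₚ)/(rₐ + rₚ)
rₚ = 1.398 × 10^7 m
rₐ = 2.017 × 10^8 m
rₐ − rₚ = 1.8772 × 10^8 m
rₐ + rₚ = 2.1568 × 10^8 m
e = (rₐ − rₚ)/(rₐ + rₚ) = 0.870364

Final answer: e = 0.8704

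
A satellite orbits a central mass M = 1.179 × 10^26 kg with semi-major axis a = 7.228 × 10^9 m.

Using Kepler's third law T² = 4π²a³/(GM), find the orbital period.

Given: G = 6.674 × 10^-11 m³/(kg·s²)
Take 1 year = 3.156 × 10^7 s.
M = 1.179 × 10^26 kg
GM = G × M = 6.674 × 10^-11 × 1.179 × 10^26 = 7.86865 × 10^15 m³/s²
a = 7.228 × 10^9 m
a³ = 3.7762 × 10^29 m³
T = 2π √(a³/GM) = 2π √((3.7762 × 10^29) / (7.86865 × 10^15)) = 2π × 6.92751 × 10^6 s
T = 4.35268 × 10^7 s ≈ 1.379 years

Final answer: 1.379 years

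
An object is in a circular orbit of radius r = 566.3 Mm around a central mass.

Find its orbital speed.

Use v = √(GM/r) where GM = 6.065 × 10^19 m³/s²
r = 566.3 Mm = 5.663 × 10^8 m
GM = 6.065 × 10^19 m³/s²
GM/r = (6.065 × 10^19) / (5.663 × 10^8) = 1.07099 × 10^11 m²/s²
v = √(GM/r) = 327259 m/s ≈ 327.3 km/s

Final answer: 327.3 km/s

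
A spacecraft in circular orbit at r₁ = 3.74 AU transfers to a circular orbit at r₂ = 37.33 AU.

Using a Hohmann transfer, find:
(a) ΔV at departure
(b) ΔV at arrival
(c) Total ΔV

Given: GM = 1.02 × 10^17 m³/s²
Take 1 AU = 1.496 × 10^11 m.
r₁ = 3.74 AU = 5.59504 × 10^11 m
r₂ = 37.33 AU = 5.58457 × 10^12 m
GM = 1.02 × 10^17 m³/s²
Transfer ellipse: a_t = (r₁ + r₂)/2 = 3.07204 × 10^12 m
Circular speed at r₁: v₁ = √(GM/r₁) = 426.971 m/s
Transfer speed at r₁ (periapsis): v₁ₜ = √(GM(2/r₁ − 1/a_t)) = 575.679 m/s
(a) ΔV₁ = v₁ₜ − v₁ = 148.708 m/s ≈ 148.7 m/s
Circular speed at r₂: v₂ = √(GM/r₂) = 135.147 m/s
Transfer speed at r₂ (apoapsis): v₂ₜ = √(GM(2/r₂ − 1/a_t)) = 57.6758 m/s
(b) ΔV₂ = v₂ − v₂ₜ = 77.4708 m/s ≈ 77.47 m/s
(c) ΔV_total = ΔV₁ + ΔV₂ = 226.178 m/s ≈ 226.2 m/s

Final answer:
(a) ΔV₁ = 148.7 m/s
(b) ΔV₂ = 77.47 m/s
(c) ΔV_total = 226.2 m/s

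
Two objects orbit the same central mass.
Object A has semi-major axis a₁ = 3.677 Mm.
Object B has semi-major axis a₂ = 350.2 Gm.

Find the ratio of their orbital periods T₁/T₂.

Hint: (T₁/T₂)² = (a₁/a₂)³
a₁ = 3.677 Mm = 3.677 × 10^6 m
a₂ = 350.2 Gm = 3.502 × 10^11 m
a₁/a₂ = 1.04997 × 10^-5
T₁/T₂ = (a₁/a₂)^(3/2) = (1.04997 × 10^-5)^1.5 = 3.40225 × 10^-8

Final answer: T₁/T₂ = 3.402 × 10^-8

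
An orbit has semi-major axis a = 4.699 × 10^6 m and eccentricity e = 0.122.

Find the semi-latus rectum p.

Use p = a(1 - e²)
a = 4.699 × 10^6 m
e = 0.122,  e² = 0.014884,  1 − e² = 0.985116
p = a(1 − e²) = 4.699 × 10^6 m × 0.985116 = 4.62906 × 10^6 m ≈ 4.629 × 10^6 m

Final answer: p = 4.629 × 10^6 m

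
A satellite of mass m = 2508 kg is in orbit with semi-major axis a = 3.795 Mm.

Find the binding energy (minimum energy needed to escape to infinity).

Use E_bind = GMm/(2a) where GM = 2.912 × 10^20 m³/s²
a = 3.795 Mm = 3.795 × 10^6 m
GM = 2.912 × 10^20 m³/s²
m = 2508 kg
GMm = 2.912 × 10^20 × 2508 = 7.3033 × 10^23 m³·kg/s²
2a = 7.59 × 10^6 m
E_bind = GMm/(2a) = 9.62226 × 10^16 J ≈ 96.22 PJ

Final answer: 96.22 PJ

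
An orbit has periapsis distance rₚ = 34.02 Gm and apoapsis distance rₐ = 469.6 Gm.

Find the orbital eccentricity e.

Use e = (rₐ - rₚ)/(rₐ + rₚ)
rₚ = 34.02 Gm = 3.402 × 10^10 m
rₐ = 469.6 Gm = 4.696 × 10^11 m
rₐ − rₚ = 4.3558 × 10^11 m
rₐ + rₚ = 5.0362 × 10^11 m
e = (rₐ − rₚ)/(rₐ + rₚ) = 0.864898

Final answer: e = 0.8649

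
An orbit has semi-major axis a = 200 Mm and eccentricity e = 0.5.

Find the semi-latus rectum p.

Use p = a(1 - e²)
a = 200 Mm = 2 × 10^8 m
e = 0.5,  e² = 0.25,  1 − e² = 0.75
p = a(1 − e²) = 2 × 10^8 m × 0.75 = 1.5 × 10^8 m ≈ 150 Mm

Final answer: p = 150 Mm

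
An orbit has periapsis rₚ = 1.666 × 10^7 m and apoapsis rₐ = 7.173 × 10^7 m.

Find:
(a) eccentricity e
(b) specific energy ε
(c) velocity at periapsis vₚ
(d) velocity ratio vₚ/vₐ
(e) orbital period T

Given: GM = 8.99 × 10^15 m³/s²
rₚ = 1.666 × 10^7 m
rₐ = 7.173 × 10^7 m
GM = 8.99 × 10^15 m³/s²
a = (rₚ + rₐ)/2 = 4.4195 × 10^7 m
e = (rₐ − rₚ)/(rₐ + rₚ) = (5.507 × 10^7) / (8.839 × 10^7) = 0.623034
(a) e = 0.623034 ≈ 0.623
(b) 2a = 8.839 × 10^7 m;  ε = −GM/(2a) = -1.01708 × 10^8 J/kg ≈ -101.7 MJ/kg
(c) vₚ² = GM (2/rₚ − 1/a) = 8.99 × 10^15 × (1.20048 × 10^-7 − 2.2627 × 10^-8) = 8.75815 × 10^8 m²/s²;  vₚ = 29594.2 m/s ≈ 29.59 km/s
(d) vₚ/vₐ = rₐ/rₚ (angular momentum) = (7.173 × 10^7) / (1.666 × 10^7) = 4.30552 ≈ 4.306
(e) a³ = 8.63216 × 10^22 m³;  T = 2π √(a³/GM) = 2π × 3098.7 s = 19469.7 s ≈ 5.408 hours

Final answer:
(a) eccentricity e = 0.623
(b) specific energy ε = -101.7 MJ/kg
(c) velocity at periapsis vₚ = 29.59 km/s
(d) velocity ratio vₚ/vₐ = 4.306
(e) orbital period T = 5.408 hours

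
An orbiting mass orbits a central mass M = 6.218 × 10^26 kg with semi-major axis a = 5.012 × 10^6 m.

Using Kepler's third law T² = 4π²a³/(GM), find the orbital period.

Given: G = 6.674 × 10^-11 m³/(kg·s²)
M = 6.218 × 10^26 kg
GM = G × M = 6.674 × 10^-11 × 6.218 × 10^26 = 4.14989 × 10^16 m³/s²
a = 5.012 × 10^6 m
a³ = 1.25902 × 10^20 m³
T = 2π √(a³/GM) = 2π √((1.25902 × 10^20) / (4.14989 × 10^16)) = 2π × 55.0805 s
T = 346.081 s ≈ 5.768 minutes

Final answer: 5.768 minutes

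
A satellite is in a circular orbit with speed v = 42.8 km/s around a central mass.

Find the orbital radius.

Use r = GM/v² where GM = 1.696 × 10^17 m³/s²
v = 42.8 km/s = 42800 m/s
GM = 1.696 × 10^17 m³/s²
v² = 1.83184 × 10^9 m²/s²
r = GM/v² = (1.696 × 10^17) / (1.83184 × 10^9) = 9.25845 × 10^7 m ≈ 9.258 × 10^7 m

Final answer: 9.258 × 10^7 m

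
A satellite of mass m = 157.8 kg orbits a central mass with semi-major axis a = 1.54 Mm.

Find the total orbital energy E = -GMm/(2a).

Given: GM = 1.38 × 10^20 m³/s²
a = 1.54 Mm = 1.54 × 10^6 m
GM = 1.38 × 10^20 m³/s²
2a = 3.08 × 10^6 m
GMm = 1.38 × 10^20 × 157.8 = 2.17764 × 10^22 m³·kg/s²
E = −GMm/(2a) = -7.07026 × 10^15 J ≈ -7.07 PJ

Final answer: -7.07 PJ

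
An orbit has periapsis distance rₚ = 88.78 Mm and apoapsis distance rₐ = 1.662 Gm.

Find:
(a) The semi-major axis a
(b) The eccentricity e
rₚ = 88.78 Mm = 8.878 × 10^7 m
rₐ = 1.662 Gm = 1.662 × 10^9 m
(a) a = (rₚ + rₐ)/2 = 8.7539 × 10^8 m ≈ 875.4 Mm
(b) e = (rₐ − rₚ)/(rₐ + rₚ) = (1.57322 × 10^9) / (1.75078 × 10^9) = 0.898582

Final answer:
(a) a = 875.4 Mm
(b) e = 0.8986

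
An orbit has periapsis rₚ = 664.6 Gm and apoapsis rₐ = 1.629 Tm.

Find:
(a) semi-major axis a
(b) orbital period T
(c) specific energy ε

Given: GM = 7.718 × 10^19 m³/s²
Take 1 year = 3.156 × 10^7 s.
rₚ = 664.6 Gm = 6.646 × 10^11 m
rₐ = 1.629 Tm = 1.629 × 10^12 m
GM = 7.718 × 10^19 m³/s²
a = (rₚ + rₐ)/2 = 1.1468 × 10^12 m
e = (rₐ − rₚ)/(rₐ + rₚ) = (9.644 × 10^11) / (2.2936 × 10^12) = 0.420474
(a) a = 1.1468 × 10^12 m ≈ 1.147 Tm
(b) a³ = 1.50821 × 10^36 m³;  T = 2π √(a³/GM) = 2π × 1.39791 × 10^8 s = 8.78333 × 10^8 s ≈ 27.83 years
(c) 2a = 2.2936 × 10^12 m;  ε = −GM/(2a) = -3.36502 × 10^7 J/kg ≈ -33.65 MJ/kg

Final answer:
(a) semi-major axis a = 1.147 Tm
(b) orbital period T = 27.83 years
(c) specific energy ε = -33.65 MJ/kg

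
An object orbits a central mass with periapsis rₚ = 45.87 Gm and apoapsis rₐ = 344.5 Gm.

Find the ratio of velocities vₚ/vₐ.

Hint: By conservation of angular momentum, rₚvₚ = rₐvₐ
rₚ = 45.87 Gm = 4.587 × 10^10 m
rₐ = 344.5 Gm = 3.445 × 10^11 m
rₚvₚ = rₐvₐ  ⇒  vₚ/vₐ = rₐ/rₚ
vₚ/vₐ = (3.445 × 10^11) / (4.587 × 10^10) = 7.51036

Final answer: vₚ/vₐ = 7.51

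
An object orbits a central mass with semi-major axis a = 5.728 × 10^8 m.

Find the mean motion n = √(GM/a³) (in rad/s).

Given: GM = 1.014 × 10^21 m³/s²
a = 5.728 × 10^8 m
GM = 1.014 × 10^21 m³/s²
a³ = 1.87936 × 10^26 m³
GM/a³ = (1.014 × 10^21) / (1.87936 × 10^26) = 5.39547 × 10^-6 s⁻²
n = √(GM/a³) = 0.00232281 rad/s ≈ 0.002323 rad/s

Final answer: n = 0.002323 rad/s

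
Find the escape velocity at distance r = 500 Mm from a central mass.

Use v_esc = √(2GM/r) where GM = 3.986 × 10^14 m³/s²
r = 500 Mm = 5 × 10^8 m
GM = 3.986 × 10^14 m³/s²
2GM/r = 2 × (3.986 × 10^14) / (5 × 10^8) = 1.5944 × 10^6 m²/s²
v_esc = √(2GM/r) = 1262.7 m/s ≈ 1.263 km/s

Final answer: 1.263 km/s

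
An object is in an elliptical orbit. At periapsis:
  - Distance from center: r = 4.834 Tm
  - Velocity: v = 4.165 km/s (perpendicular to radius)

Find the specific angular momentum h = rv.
r = 4.834 Tm = 4.834 × 10^12 m
v = 4.165 km/s = 4165 m/s
h = rv = 4.834 × 10^12 × 4165 = 2.01336 × 10^16 m²/s ≈ 2.013 × 10^16 m²/s

Final answer: h = 2.013 × 10^16 m²/s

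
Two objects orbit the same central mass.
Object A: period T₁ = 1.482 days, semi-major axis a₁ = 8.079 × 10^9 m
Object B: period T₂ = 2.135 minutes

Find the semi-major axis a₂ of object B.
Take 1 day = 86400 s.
T₁ = 1.482 days = 128045 s
T₂ = 2.135 minutes = 128.1 s
a₁ = 8.079 × 10^9 m
Kepler's third law: (T₂/T₁)² = (a₂/a₁)³  ⇒  a₂ = a₁ (T₂/T₁)^(2/3)
T₂/T₁ = 0.00100043
(T₂/T₁)^(2/3) = 0.0100029
a₂ = 8.079 × 10^9 m × 0.0100029 = 8.08132 × 10^7 m ≈ 8.081 × 10^7 m

Final answer: a₂ = 8.081 × 10^7 m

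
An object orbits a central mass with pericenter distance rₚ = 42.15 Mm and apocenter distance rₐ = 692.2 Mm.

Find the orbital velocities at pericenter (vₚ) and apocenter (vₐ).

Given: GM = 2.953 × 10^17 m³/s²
rₚ = 42.15 Mm = 4.215 × 10^7 m
rₐ = 692.2 Mm = 6.922 × 10^8 m
GM = 2.953 × 10^17 m³/s²
a = (rₚ + rₐ)/2 = 3.67175 × 10^8 m
Vis-viva: v² = GM (2/r − 1/a)
vₚ² = 2.953 × 10^17 × (4.74496 × 10^-8 − 2.7235 × 10^-9) = 1.32076 × 10^10 m²/s²
vₚ = 114924 m/s ≈ 114.9 km/s
vₐ² = 2.953 × 10^17 × (2.88934 × 10^-9 − 2.7235 × 10^-9) = 4.8973 × 10^7 m²/s²
vₐ = 6998.07 m/s ≈ 6.998 km/s

Final answer: vₚ = 114.9 km/s, vₐ = 6.998 km/s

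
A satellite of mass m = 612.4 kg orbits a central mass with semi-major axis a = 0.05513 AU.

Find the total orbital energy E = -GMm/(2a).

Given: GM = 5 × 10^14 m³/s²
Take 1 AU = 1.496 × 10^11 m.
a = 0.05513 AU = 8.24745 × 10^9 m
GM = 5 × 10^14 m³/s²
2a = 1.64949 × 10^10 m
GMm = 5 × 10^14 × 612.4 = 3.062 × 10^17 m³·kg/s²
E = −GMm/(2a) = -1.85633 × 10^7 J ≈ -18.56 MJ

Final answer: -18.56 MJ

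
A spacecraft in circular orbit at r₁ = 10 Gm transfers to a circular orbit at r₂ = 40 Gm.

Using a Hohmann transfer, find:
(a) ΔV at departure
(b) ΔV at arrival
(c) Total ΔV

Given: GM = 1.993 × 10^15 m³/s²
r₁ = 10 Gm = 1 × 10^10 m
r₂ = 40 Gm = 4 × 10^10 m
GM = 1.993 × 10^15 m³/s²
Transfer ellipse: a_t = (r₁ + r₂)/2 = 2.5 × 10^10 m
Circular speed at r₁: v₁ = √(GM/r₁) = 446.43 m/s
Transfer speed at r₁ (periapsis): v₁ₜ = √(GM(2/r₁ − 1/a_t)) = 564.695 m/s
(a) ΔV₁ = v₁ₜ − v₁ = 118.264 m/s ≈ 118.3 m/s
Circular speed at r₂: v₂ = √(GM/r₂) = 223.215 m/s
Transfer speed at r₂ (apoapsis): v₂ₜ = √(GM(2/r₂ − 1/a_t)) = 141.174 m/s
(b) ΔV₂ = v₂ − v₂ₜ = 82.0415 m/s ≈ 82.04 m/s
(c) ΔV_total = ΔV₁ + ΔV₂ = 200.306 m/s ≈ 200.3 m/s

Final answer:
(a) ΔV₁ = 118.3 m/s
(b) ΔV₂ = 82.04 m/s
(c) ΔV_total = 200.3 m/s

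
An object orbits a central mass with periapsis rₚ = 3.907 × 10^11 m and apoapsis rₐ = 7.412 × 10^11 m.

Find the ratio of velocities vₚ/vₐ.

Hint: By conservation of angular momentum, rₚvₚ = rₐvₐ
rₚ = 3.907 × 10^11 m
rₐ = 7.412 × 10^11 m
rₚvₚ = rₐvₐ  ⇒  vₚ/vₐ = rₐ/rₚ
vₚ/vₐ = (7.412 × 10^11) / (3.907 × 10^11) = 1.89711

Final answer: vₚ/vₐ = 1.897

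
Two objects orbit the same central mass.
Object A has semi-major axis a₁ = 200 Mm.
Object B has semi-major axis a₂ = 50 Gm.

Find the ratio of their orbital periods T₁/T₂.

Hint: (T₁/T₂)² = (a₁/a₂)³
a₁ = 200 Mm = 2 × 10^8 m
a₂ = 50 Gm = 5 × 10^10 m
a₁/a₂ = 0.004
T₁/T₂ = (a₁/a₂)^(3/2) = (0.004)^1.5 = 0.000252982

Final answer: T₁/T₂ = 0.000253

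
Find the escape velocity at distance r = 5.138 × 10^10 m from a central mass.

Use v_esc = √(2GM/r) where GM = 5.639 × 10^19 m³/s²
r = 5.138 × 10^10 m
GM = 5.639 × 10^19 m³/s²
2GM/r = 2 × (5.639 × 10^19) / (5.138 × 10^10) = 2.19502 × 10^9 m²/s²
v_esc = √(2GM/r) = 46851 m/s ≈ 46.85 km/s

Final answer: 46.85 km/s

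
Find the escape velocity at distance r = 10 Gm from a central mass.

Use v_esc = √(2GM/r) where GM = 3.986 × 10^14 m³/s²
r = 10 Gm = 1 × 10^10 m
GM = 3.986 × 10^14 m³/s²
2GM/r = 2 × (3.986 × 10^14) / (1 × 10^10) = 79720 m²/s²
v_esc = √(2GM/r) = 282.347 m/s ≈ 282.3 m/s

Final answer: 282.3 m/s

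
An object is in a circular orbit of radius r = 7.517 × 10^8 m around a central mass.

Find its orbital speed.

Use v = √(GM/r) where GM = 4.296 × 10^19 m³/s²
r = 7.517 × 10^8 m
GM = 4.296 × 10^19 m³/s²
GM/r = (4.296 × 10^19) / (7.517 × 10^8) = 5.71505 × 10^10 m²/s²
v = √(GM/r) = 239062 m/s ≈ 239.1 km/s

Final answer: 239.1 km/s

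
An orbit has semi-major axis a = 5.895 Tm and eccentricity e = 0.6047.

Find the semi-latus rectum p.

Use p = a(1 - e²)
a = 5.895 Tm = 5.895 × 10^12 m
e = 0.6047,  e² = 0.365662,  1 − e² = 0.634338
p = a(1 − e²) = 5.895 × 10^12 m × 0.634338 = 3.73942 × 10^12 m ≈ 3.739 Tm

Final answer: p = 3.739 Tm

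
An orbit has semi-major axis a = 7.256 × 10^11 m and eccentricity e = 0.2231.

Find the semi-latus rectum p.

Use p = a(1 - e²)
a = 7.256 × 10^11 m
e = 0.2231,  e² = 0.0497736,  1 − e² = 0.950226
p = a(1 − e²) = 7.256 × 10^11 m × 0.950226 = 6.89484 × 10^11 m ≈ 6.895 × 10^11 m

Final answer: p = 6.895 × 10^11 m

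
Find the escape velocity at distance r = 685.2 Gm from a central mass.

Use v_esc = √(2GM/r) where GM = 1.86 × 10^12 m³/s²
r = 685.2 Gm = 6.852 × 10^11 m
GM = 1.86 × 10^12 m³/s²
2GM/r = 2 × (1.86 × 10^12) / (6.852 × 10^11) = 5.42907 m²/s²
v_esc = √(2GM/r) = 2.33004 m/s ≈ 2.33 m/s

Final answer: 2.33 m/s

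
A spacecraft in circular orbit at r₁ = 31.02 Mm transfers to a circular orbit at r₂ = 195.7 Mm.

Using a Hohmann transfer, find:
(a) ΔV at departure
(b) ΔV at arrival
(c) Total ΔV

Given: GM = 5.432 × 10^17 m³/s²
r₁ = 31.02 Mm = 3.102 × 10^7 m
r₂ = 195.7 Mm = 1.957 × 10^8 m
GM = 5.432 × 10^17 m³/s²
Transfer ellipse: a_t = (r₁ + r₂)/2 = 1.1336 × 10^8 m
Circular speed at r₁: v₁ = √(GM/r₁) = 132330 m/s
Transfer speed at r₁ (periapsis): v₁ₜ = √(GM(2/r₁ − 1/a_t)) = 173870 m/s
(a) ΔV₁ = v₁ₜ − v₁ = 41539.7 m/s ≈ 41.54 km/s
Circular speed at r₂: v₂ = √(GM/r₂) = 52684.7 m/s
Transfer speed at r₂ (apoapsis): v₂ₜ = √(GM(2/r₂ − 1/a_t)) = 27559.8 m/s
(b) ΔV₂ = v₂ − v₂ₜ = 25124.9 m/s ≈ 25.12 km/s
(c) ΔV_total = ΔV₁ + ΔV₂ = 66664.7 m/s ≈ 66.66 km/s

Final answer:
(a) ΔV₁ = 41.54 km/s
(b) ΔV₂ = 25.12 km/s
(c) ΔV_total = 66.66 km/s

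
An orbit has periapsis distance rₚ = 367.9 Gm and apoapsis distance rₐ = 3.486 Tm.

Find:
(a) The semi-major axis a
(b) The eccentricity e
rₚ = 367.9 Gm = 3.679 × 10^11 m
rₐ = 3.486 Tm = 3.486 × 10^12 m
(a) a = (rₚ + rₐ)/2 = 1.92695 × 10^12 m ≈ 1.927 Tm
(b) e = (rₐ − rₚ)/(rₐ + rₚ) = (3.1181 × 10^12) / (3.8539 × 10^12) = 0.809077

Final answer:
(a) a = 1.927 Tm
(b) e = 0.8091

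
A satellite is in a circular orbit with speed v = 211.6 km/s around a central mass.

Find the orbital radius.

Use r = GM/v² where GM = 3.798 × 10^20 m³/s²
v = 211.6 km/s = 211600 m/s
GM = 3.798 × 10^20 m³/s²
v² = 4.47746 × 10^10 m²/s²
r = GM/v² = (3.798 × 10^20) / (4.47746 × 10^10) = 8.4825 × 10^9 m ≈ 8.482 Gm

Final answer: 8.482 Gm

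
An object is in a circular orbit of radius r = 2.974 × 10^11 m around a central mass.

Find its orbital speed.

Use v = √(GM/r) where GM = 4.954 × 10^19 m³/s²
r = 2.974 × 10^11 m
GM = 4.954 × 10^19 m³/s²
GM/r = (4.954 × 10^19) / (2.974 × 10^11) = 1.66577 × 10^8 m²/s²
v = √(GM/r) = 12906.5 m/s ≈ 12.91 km/s

Final answer: 12.91 km/s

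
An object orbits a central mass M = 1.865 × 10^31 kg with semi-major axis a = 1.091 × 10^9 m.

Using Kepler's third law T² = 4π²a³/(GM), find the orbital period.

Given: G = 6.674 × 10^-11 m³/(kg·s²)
M = 1.865 × 10^31 kg
GM = G × M = 6.674 × 10^-11 × 1.865 × 10^31 = 1.2447 × 10^21 m³/s²
a = 1.091 × 10^9 m
a³ = 1.2986 × 10^27 m³
T = 2π √(a³/GM) = 2π √((1.2986 × 10^27) / (1.2447 × 10^21)) = 2π × 1021.42 s
T = 6417.77 s ≈ 1.783 hours

Final answer: 1.783 hours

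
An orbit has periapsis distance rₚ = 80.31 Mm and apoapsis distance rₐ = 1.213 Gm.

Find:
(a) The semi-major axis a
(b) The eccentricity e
rₚ = 80.31 Mm = 8.031 × 10^7 m
rₐ = 1.213 Gm = 1.213 × 10^9 m
(a) a = (rₚ + rₐ)/2 = 6.46655 × 10^8 m ≈ 646.7 Mm
(b) e = (rₐ − rₚ)/(rₐ + rₚ) = (1.13269 × 10^9) / (1.29331 × 10^9) = 0.875807

Final answer:
(a) a = 646.7 Mm
(b) e = 0.8758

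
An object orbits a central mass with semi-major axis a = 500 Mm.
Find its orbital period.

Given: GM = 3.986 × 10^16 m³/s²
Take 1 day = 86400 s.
a = 500 Mm = 5 × 10^8 m
GM = 3.986 × 10^16 m³/s²
a³ = 1.25 × 10^26 m³
T = 2π √(a³/GM) = 2π √((1.25 × 10^26) / (3.986 × 10^16)) = 2π × 55999.8 s
T = 351857 s ≈ 4.072 days

Final answer: 4.072 days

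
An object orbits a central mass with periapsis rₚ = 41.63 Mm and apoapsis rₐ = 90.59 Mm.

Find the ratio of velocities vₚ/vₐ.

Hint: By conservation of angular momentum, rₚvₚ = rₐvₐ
rₚ = 41.63 Mm = 4.163 × 10^7 m
rₐ = 90.59 Mm = 9.059 × 10^7 m
rₚvₚ = rₐvₐ  ⇒  vₚ/vₐ = rₐ/rₚ
vₚ/vₐ = (9.059 × 10^7) / (4.163 × 10^7) = 2.17607

Final answer: vₚ/vₐ = 2.176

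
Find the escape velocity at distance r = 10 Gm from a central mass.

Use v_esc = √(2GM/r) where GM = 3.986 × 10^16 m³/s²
r = 10 Gm = 1 × 10^10 m
GM = 3.986 × 10^16 m³/s²
2GM/r = 2 × (3.986 × 10^16) / (1 × 10^10) = 7.972 × 10^6 m²/s²
v_esc = √(2GM/r) = 2823.47 m/s ≈ 2.823 km/s

Final answer: 2.823 km/s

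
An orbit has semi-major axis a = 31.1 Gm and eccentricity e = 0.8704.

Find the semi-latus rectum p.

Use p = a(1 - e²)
a = 31.1 Gm = 3.11 × 10^10 m
e = 0.8704,  e² = 0.757596,  1 − e² = 0.242404
p = a(1 − e²) = 3.11 × 10^10 m × 0.242404 = 7.53876 × 10^9 m ≈ 7.539 Gm

Final answer: p = 7.539 Gm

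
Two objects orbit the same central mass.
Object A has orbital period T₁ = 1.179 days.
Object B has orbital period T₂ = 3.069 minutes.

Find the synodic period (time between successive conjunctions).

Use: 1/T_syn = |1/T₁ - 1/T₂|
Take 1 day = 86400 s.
T₁ = 1.179 days = 101866 s
T₂ = 3.069 minutes = 184.14 s
1/T₁ = 9.81686 × 10^-6 s⁻¹
1/T₂ = 0.00543065 s⁻¹
|1/T₁ − 1/T₂| = 0.00542083 s⁻¹
T_syn = 1 / |1/T₁ − 1/T₂| = 184.473 s ≈ 3.075 minutes

Final answer: T_syn = 3.075 minutes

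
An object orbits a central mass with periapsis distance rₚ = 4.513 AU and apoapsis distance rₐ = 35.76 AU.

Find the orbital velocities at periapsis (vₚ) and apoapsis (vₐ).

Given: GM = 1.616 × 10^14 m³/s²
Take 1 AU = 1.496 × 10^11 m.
rₚ = 4.513 AU = 6.75145 × 10^11 m
rₐ = 35.76 AU = 5.3497 × 10^12 m
GM = 1.616 × 10^14 m³/s²
a = (rₚ + rₐ)/2 = 3.01242 × 10^12 m
Vis-viva: v² = GM (2/r − 1/a)
vₚ² = 1.616 × 10^14 × (2.96233 × 10^-12 − 3.31959 × 10^-13) = 425.068 m²/s²
vₚ = 20.6172 m/s ≈ 20.62 m/s
vₐ² = 1.616 × 10^14 × (3.73853 × 10^-13 − 3.31959 × 10^-13) = 6.77008 m²/s²
vₐ = 2.60194 m/s ≈ 2.602 m/s

Final answer: vₚ = 20.62 m/s, vₐ = 2.602 m/s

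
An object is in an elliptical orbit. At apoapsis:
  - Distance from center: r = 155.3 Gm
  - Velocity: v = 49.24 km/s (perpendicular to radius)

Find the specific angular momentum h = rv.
r = 155.3 Gm = 1.553 × 10^11 m
v = 49.24 km/s = 49240 m/s
h = rv = 1.553 × 10^11 × 49240 = 7.64697 × 10^15 m²/s ≈ 7.647 × 10^15 m²/s

Final answer: h = 7.647 × 10^15 m²/s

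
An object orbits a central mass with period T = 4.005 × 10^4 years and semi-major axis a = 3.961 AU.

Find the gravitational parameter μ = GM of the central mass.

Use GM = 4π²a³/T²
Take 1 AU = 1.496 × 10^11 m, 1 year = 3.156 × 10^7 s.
T = 4.005 × 10^4 years = 1.26398 × 10^12 s
a = 3.961 AU = 5.92566 × 10^11 m
a³ = 2.0807 × 10^35 m³
T² = 1.59764 × 10^24 s²
GM = 4π² × (2.0807 × 10^35) / (1.59764 × 10^24) = 5.1415 × 10^12 m³/s²
GM ≈ 5.142 × 10^12 m³/s²

Final answer: GM = 5.142 × 10^12 m³/s²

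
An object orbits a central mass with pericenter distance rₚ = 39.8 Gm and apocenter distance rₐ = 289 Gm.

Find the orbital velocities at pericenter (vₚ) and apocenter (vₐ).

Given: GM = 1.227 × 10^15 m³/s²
rₚ = 39.8 Gm = 3.98 × 10^10 m
rₐ = 289 Gm = 2.89 × 10^11 m
GM = 1.227 × 10^15 m³/s²
a = (rₚ + rₐ)/2 = 1.644 × 10^11 m
Vis-viva: v² = GM (2/r − 1/a)
vₚ² = 1.227 × 10^15 × (5.02513 × 10^-11 − 6.08273 × 10^-12) = 54194.8 m²/s²
vₚ = 232.798 m/s ≈ 232.8 m/s
vₐ² = 1.227 × 10^15 × (6.92042 × 10^-12 − 6.08273 × 10^-12) = 1027.85 m²/s²
vₐ = 32.06 m/s ≈ 32.06 m/s

Final answer: vₚ = 232.8 m/s, vₐ = 32.06 m/s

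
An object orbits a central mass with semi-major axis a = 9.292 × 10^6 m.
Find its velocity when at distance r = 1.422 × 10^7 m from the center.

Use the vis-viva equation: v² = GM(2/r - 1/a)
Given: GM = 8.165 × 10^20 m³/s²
a = 9.292 × 10^6 m
r = 1.422 × 10^7 m
GM = 8.165 × 10^20 m³/s²
2/r − 1/a = 1.40647 × 10^-7 − 1.07619 × 10^-7 = 3.30275 × 10^-8 m⁻¹
v² = GM (2/r − 1/a) = 2.6967 × 10^13 m²/s²
v = 5.19297 × 10^6 m/s ≈ 5193 km/s

Final answer: 5193 km/s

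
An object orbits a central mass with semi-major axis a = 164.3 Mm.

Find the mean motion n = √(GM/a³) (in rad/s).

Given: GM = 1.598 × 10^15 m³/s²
a = 164.3 Mm = 1.643 × 10^8 m
GM = 1.598 × 10^15 m³/s²
a³ = 4.43519 × 10^24 m³
GM/a³ = (1.598 × 10^15) / (4.43519 × 10^24) = 3.603 × 10^-10 s⁻²
n = √(GM/a³) = 1.89816 × 10^-5 rad/s ≈ 1.898 × 10^-5 rad/s

Final answer: n = 1.898 × 10^-5 rad/s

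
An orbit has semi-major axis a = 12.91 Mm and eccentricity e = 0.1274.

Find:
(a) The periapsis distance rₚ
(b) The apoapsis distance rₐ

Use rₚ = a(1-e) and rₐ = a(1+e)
a = 12.91 Mm = 1.291 × 10^7 m
e = 0.1274:  1 − e = 0.8726,  1 + e = 1.1274
(a) rₚ = a(1 − e) = 1.291 × 10^7 m × 0.8726 = 1.12653 × 10^7 m ≈ 11.27 Mm
(b) rₐ = a(1 + e) = 1.291 × 10^7 m × 1.1274 = 1.45547 × 10^7 m ≈ 14.55 Mm

Final answer:
(a) rₚ = 11.27 Mm
(b) rₐ = 14.55 Mm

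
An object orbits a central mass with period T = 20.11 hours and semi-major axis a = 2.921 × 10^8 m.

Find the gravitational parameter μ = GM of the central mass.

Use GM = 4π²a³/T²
T = 20.11 hours = 72396 s
a = 2.921 × 10^8 m
a³ = 2.49227 × 10^25 m³
T² = 5.24118 × 10^9 s²
GM = 4π² × (2.49227 × 10^25) / (5.24118 × 10^9) = 1.87726 × 10^17 m³/s²
GM ≈ 1.877 × 10^17 m³/s²

Final answer: GM = 1.877 × 10^17 m³/s²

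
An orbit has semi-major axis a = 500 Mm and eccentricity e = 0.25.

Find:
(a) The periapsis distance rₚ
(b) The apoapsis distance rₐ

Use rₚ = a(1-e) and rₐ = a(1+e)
a = 500 Mm = 5 × 10^8 m
e = 0.25:  1 − e = 0.75,  1 + e = 1.25
(a) rₚ = a(1 − e) = 5 × 10^8 m × 0.75 = 3.75 × 10^8 m ≈ 375 Mm
(b) rₐ = a(1 + e) = 5 × 10^8 m × 1.25 = 6.25 × 10^8 m ≈ 625 Mm

Final answer:
(a) rₚ = 375 Mm
(b) rₐ = 625 Mm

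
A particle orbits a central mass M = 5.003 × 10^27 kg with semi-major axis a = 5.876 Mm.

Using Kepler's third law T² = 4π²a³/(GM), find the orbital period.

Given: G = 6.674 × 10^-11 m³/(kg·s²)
M = 5.003 × 10^27 kg
GM = G × M = 6.674 × 10^-11 × 5.003 × 10^27 = 3.339 × 10^17 m³/s²
a = 5.876 Mm = 5.876 × 10^6 m
a³ = 2.02883 × 10^20 m³
T = 2π √(a³/GM) = 2π √((2.02883 × 10^20) / (3.339 × 10^17)) = 2π × 24.6499 s
T = 154.88 s ≈ 2.581 minutes

Final answer: 2.581 minutes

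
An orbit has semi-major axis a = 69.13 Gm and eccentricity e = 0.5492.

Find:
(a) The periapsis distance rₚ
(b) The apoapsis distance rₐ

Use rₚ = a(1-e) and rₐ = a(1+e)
a = 69.13 Gm = 6.913 × 10^10 m
e = 0.5492:  1 − e = 0.4508,  1 + e = 1.5492
(a) rₚ = a(1 − e) = 6.913 × 10^10 m × 0.4508 = 3.11638 × 10^10 m ≈ 31.16 Gm
(b) rₐ = a(1 + e) = 6.913 × 10^10 m × 1.5492 = 1.07096 × 10^11 m ≈ 107.1 Gm

Final answer:
(a) rₚ = 31.16 Gm
(b) rₐ = 107.1 Gm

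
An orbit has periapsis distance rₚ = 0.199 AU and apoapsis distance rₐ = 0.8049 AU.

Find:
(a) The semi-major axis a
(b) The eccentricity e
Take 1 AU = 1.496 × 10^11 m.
rₚ = 0.199 AU = 2.97704 × 10^10 m
rₐ = 0.8049 AU = 1.20413 × 10^11 m
(a) a = (rₚ + rₐ)/2 = 7.50917 × 10^10 m ≈ 0.502 AU
(b) e = (rₐ − rₚ)/(rₐ + rₚ) = (9.06426 × 10^10) / (1.50183 × 10^11) = 0.603546

Final answer:
(a) a = 0.502 AU
(b) e = 0.6035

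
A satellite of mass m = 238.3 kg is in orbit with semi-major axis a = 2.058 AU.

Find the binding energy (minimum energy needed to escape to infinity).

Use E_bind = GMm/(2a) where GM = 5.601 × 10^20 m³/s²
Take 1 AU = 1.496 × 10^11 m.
a = 2.058 AU = 3.07877 × 10^11 m
GM = 5.601 × 10^20 m³/s²
m = 238.3 kg
GMm = 5.601 × 10^20 × 238.3 = 1.33472 × 10^23 m³·kg/s²
2a = 6.15754 × 10^11 m
E_bind = GMm/(2a) = 2.16762 × 10^11 J ≈ 216.8 GJ

Final answer: 216.8 GJ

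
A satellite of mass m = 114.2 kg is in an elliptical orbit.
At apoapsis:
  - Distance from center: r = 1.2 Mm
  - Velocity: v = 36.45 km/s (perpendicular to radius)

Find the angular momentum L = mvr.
r = 1.2 Mm = 1.2 × 10^6 m
v = 36.45 km/s = 36450 m/s
vr = 36450 × 1.2 × 10^6 = 4.374 × 10^10 m²/s
L = m × vr = 114.2 × 4.374 × 10^10 = 4.99511 × 10^12 kg·m²/s ≈ 4.995 × 10^12 kg·m²/s

Final answer: L = 4.995 × 10^12 kg·m²/s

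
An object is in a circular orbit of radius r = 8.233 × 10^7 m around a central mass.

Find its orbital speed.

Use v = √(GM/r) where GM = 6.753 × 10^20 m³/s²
r = 8.233 × 10^7 m
GM = 6.753 × 10^20 m³/s²
GM/r = (6.753 × 10^20) / (8.233 × 10^7) = 8.20236 × 10^12 m²/s²
v = √(GM/r) = 2.86398 × 10^6 m/s ≈ 2864 km/s

Final answer: 2864 km/s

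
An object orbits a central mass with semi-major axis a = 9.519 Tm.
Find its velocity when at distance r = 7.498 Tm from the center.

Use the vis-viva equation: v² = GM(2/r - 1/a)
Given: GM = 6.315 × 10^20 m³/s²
a = 9.519 Tm = 9.519 × 10^12 m
r = 7.498 Tm = 7.498 × 10^12 m
GM = 6.315 × 10^20 m³/s²
2/r − 1/a = 2.66738 × 10^-13 − 1.05053 × 10^-13 = 1.61685 × 10^-13 m⁻¹
v² = GM (2/r − 1/a) = 1.02104 × 10^8 m²/s²
v = 10104.6 m/s ≈ 10.1 km/s

Final answer: 10.1 km/s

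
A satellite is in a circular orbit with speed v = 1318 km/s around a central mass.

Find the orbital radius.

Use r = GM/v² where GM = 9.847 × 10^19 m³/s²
v = 1318 km/s = 1.318 × 10^6 m/s
GM = 9.847 × 10^19 m³/s²
v² = 1.73712 × 10^12 m²/s²
r = GM/v² = (9.847 × 10^19) / (1.73712 × 10^12) = 5.66856 × 10^7 m ≈ 56.69 Mm

Final answer: 56.69 Mm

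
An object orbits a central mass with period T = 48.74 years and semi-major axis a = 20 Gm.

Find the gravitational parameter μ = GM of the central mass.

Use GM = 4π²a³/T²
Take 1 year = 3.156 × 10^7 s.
T = 48.74 years = 1.53823 × 10^9 s
a = 20 Gm = 2 × 10^10 m
a³ = 8 × 10^30 m³
T² = 2.36617 × 10^18 s²
GM = 4π² × (8 × 10^30) / (2.36617 × 10^18) = 1.33476 × 10^14 m³/s²
GM ≈ 1.335 × 10^14 m³/s²

Final answer: GM = 1.335 × 10^14 m³/s²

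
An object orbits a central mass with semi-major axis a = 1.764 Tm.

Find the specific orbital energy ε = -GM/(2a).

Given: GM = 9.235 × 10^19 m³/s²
a = 1.764 Tm = 1.764 × 10^12 m
GM = 9.235 × 10^19 m³/s²
2a = 3.528 × 10^12 m
ε = −GM/(2a) = -2.61763 × 10^7 J/kg ≈ -26.18 MJ/kg

Final answer: -26.18 MJ/kg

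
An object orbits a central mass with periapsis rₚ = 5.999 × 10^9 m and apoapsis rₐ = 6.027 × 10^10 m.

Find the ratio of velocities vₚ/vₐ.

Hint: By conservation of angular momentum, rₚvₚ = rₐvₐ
rₚ = 5.999 × 10^9 m
rₐ = 6.027 × 10^10 m
rₚvₚ = rₐvₐ  ⇒  vₚ/vₐ = rₐ/rₚ
vₚ/vₐ = (6.027 × 10^10) / (5.999 × 10^9) = 10.0467

Final answer: vₚ/vₐ = 10.05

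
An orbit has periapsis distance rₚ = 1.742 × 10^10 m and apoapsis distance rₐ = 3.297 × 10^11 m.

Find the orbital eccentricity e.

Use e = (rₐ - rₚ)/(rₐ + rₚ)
rₚ = 1.742 × 10^10 m
rₐ = 3.297 × 10^11 m
rₐ − rₚ = 3.1228 × 10^11 m
rₐ + rₚ = 3.4712 × 10^11 m
e = (rₐ − rₚ)/(rₐ + rₚ) = 0.899631

Final answer: e = 0.8996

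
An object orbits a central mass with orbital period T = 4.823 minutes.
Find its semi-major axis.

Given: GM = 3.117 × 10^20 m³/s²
T = 4.823 minutes = 289.38 s
GM = 3.117 × 10^20 m³/s²
Kepler's third law: a³ = GM T² / (4π²)
T² = 83740.8 s²
a³ = (3.117 × 10^20) × 83740.8 / (4π²) = 6.61171 × 10^23 m³
a = (a³)^(1/3) = 8.71174 × 10^7 m ≈ 87.12 Mm

Final answer: 87.12 Mm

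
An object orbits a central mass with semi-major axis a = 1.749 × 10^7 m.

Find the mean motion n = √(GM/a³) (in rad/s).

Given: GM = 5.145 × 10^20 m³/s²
a = 1.749 × 10^7 m
GM = 5.145 × 10^20 m³/s²
a³ = 5.35019 × 10^21 m³
GM/a³ = (5.145 × 10^20) / (5.35019 × 10^21) = 0.0961648 s⁻²
n = √(GM/a³) = 0.310104 rad/s ≈ 0.3101 rad/s

Final answer: n = 0.3101 rad/s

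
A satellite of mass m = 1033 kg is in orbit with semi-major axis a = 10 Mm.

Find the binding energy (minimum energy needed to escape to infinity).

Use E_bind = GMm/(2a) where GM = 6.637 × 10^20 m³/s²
a = 10 Mm = 1 × 10^7 m
GM = 6.637 × 10^20 m³/s²
m = 1033 kg
GMm = 6.637 × 10^20 × 1033 = 6.85602 × 10^23 m³·kg/s²
2a = 2 × 10^7 m
E_bind = GMm/(2a) = 3.42801 × 10^16 J ≈ 34.28 PJ

Final answer: 34.28 PJ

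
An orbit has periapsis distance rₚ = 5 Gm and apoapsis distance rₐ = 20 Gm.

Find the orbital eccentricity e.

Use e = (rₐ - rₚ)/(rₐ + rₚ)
rₚ = 5 Gm = 5 × 10^9 m
rₐ = 20 Gm = 2 × 10^10 m
rₐ − rₚ = 1.5 × 10^10 m
rₐ + rₚ = 2.5 × 10^10 m
e = (rₐ − rₚ)/(rₐ + rₚ) = 0.6

Final answer: e = 0.6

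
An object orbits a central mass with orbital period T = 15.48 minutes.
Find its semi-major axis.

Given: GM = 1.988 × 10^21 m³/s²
T = 15.48 minutes = 928.8 s
GM = 1.988 × 10^21 m³/s²
Kepler's third law: a³ = GM T² / (4π²)
T² = 862669 s²
a³ = (1.988 × 10^21) × 862669 / (4π²) = 4.34411 × 10^25 m³
a = (a³)^(1/3) = 3.51534 × 10^8 m ≈ 351.5 Mm

Final answer: 351.5 Mm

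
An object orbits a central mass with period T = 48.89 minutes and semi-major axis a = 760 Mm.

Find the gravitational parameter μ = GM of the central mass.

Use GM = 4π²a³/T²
T = 48.89 minutes = 2933.4 s
a = 760 Mm = 7.6 × 10^8 m
a³ = 4.38976 × 10^26 m³
T² = 8.60484 × 10^6 s²
GM = 4π² × (4.38976 × 10^26) / (8.60484 × 10^6) = 2.01399 × 10^21 m³/s²
GM ≈ 2.014 × 10^21 m³/s²

Final answer: GM = 2.014 × 10^21 m³/s²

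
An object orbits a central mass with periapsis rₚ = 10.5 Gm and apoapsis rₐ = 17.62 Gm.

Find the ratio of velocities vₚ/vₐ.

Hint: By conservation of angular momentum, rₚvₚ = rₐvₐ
rₚ = 10.5 Gm = 1.05 × 10^10 m
rₐ = 17.62 Gm = 1.762 × 10^10 m
rₚvₚ = rₐvₐ  ⇒  vₚ/vₐ = rₐ/rₚ
vₚ/vₐ = (1.762 × 10^10) / (1.05 × 10^10) = 1.6781

Final answer: vₚ/vₐ = 1.678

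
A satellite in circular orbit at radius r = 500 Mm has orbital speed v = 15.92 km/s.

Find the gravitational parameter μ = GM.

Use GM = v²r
r = 500 Mm = 5 × 10^8 m
v = 15.92 km/s = 15920 m/s
v² = 2.53446 × 10^8 m²/s²
GM = v²r = 2.53446 × 10^8 × 5 × 10^8 = 1.26723 × 10^17 m³/s²
GM ≈ 1.267 × 10^17 m³/s²

Final answer: GM = 1.267 × 10^17 m³/s²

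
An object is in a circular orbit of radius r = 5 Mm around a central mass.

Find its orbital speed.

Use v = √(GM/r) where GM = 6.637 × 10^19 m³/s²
r = 5 Mm = 5 × 10^6 m
GM = 6.637 × 10^19 m³/s²
GM/r = (6.637 × 10^19) / (5 × 10^6) = 1.3274 × 10^13 m²/s²
v = √(GM/r) = 3.64335 × 10^6 m/s ≈ 3643 km/s

Final answer: 3643 km/s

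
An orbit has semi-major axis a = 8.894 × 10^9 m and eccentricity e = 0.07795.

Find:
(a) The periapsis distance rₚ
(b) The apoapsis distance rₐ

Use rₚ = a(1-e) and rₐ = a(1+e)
a = 8.894 × 10^9 m
e = 0.07795:  1 − e = 0.92205,  1 + e = 1.07795
(a) rₚ = a(1 − e) = 8.894 × 10^9 m × 0.92205 = 8.20071 × 10^9 m ≈ 8.201 × 10^9 m
(b) rₐ = a(1 + e) = 8.894 × 10^9 m × 1.07795 = 9.58729 × 10^9 m ≈ 9.587 × 10^9 m

Final answer:
(a) rₚ = 8.201 × 10^9 m
(b) rₐ = 9.587 × 10^9 m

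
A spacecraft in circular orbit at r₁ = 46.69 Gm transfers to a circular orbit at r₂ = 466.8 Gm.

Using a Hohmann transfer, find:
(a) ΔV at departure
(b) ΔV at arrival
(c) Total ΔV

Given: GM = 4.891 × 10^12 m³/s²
r₁ = 46.69 Gm = 4.669 × 10^10 m
r₂ = 466.8 Gm = 4.668 × 10^11 m
GM = 4.891 × 10^12 m³/s²
Transfer ellipse: a_t = (r₁ + r₂)/2 = 2.56745 × 10^11 m
Circular speed at r₁: v₁ = √(GM/r₁) = 10.235 m/s
Transfer speed at r₁ (periapsis): v₁ₜ = √(GM(2/r₁ − 1/a_t)) = 13.8007 m/s
(a) ΔV₁ = v₁ₜ − v₁ = 3.56573 m/s ≈ 3.566 m/s
Circular speed at r₂: v₂ = √(GM/r₂) = 3.23693 m/s
Transfer speed at r₂ (apoapsis): v₂ₜ = √(GM(2/r₂ − 1/a_t)) = 1.38037 m/s
(b) ΔV₂ = v₂ − v₂ₜ = 1.85656 m/s ≈ 1.857 m/s
(c) ΔV_total = ΔV₁ + ΔV₂ = 5.42229 m/s ≈ 5.422 m/s

Final answer:
(a) ΔV₁ = 3.566 m/s
(b) ΔV₂ = 1.857 m/s
(c) ΔV_total = 5.422 m/s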